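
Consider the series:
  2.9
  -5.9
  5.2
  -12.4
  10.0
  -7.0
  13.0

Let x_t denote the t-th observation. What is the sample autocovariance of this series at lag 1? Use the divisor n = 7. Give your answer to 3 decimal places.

Mean x̄ = (2.9 − 5.9 + 5.2 − 12.4 + 10.0 − 7.0 + 13.0)/7 = 0.8286
Deviations: 2.0714, -6.7286, 4.3714, -13.2286, 9.1714, -7.8286, 12.1714
Σ_{t=1}^{6}(x_t−x̄)(x_{t+1}−x̄) = -389.5880
γ_1 = -389.5880 / 7 = -55.655

-55.655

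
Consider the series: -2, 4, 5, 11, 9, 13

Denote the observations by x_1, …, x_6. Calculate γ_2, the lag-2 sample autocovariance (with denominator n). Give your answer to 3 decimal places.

Mean x̄ = (-2 + 4 + 5 + 11 + 9 + 13)/6 = 6.6667
Σ_{t=1}^{4}(x_t−x̄)(x_{t+2}−x̄) = 26.4444
γ_2 = 26.4444 / 6 = 4.407

4.407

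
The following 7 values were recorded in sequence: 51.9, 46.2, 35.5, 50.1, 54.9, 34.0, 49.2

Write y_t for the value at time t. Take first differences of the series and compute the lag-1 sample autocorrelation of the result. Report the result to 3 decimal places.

First differences Δy: -5.7, -10.7, 14.6, 4.8, -20.9, 15.2
Mean of differences = -0.4500
Numerator Σ(Δy_t−Δȳ)(Δy_{t+1}−Δȳ) = -448.8425
Denominator Σ(Δy_t−Δȳ)² = 1049.8150
r_1(Δy) = -448.8425 / 1049.8150 = -0.428

-0.428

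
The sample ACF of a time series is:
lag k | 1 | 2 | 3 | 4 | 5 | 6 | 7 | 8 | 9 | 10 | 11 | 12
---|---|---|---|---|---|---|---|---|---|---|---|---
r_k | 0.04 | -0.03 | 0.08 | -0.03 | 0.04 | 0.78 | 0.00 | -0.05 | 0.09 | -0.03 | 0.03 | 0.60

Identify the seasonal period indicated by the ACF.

The largest autocorrelation is r_6 = 0.78, with a weaker echo at lag 12 (0.60); the remaining lags stay at or below 0.09.
The dominant spike at lag 6 indicates a seasonal period of 6.

6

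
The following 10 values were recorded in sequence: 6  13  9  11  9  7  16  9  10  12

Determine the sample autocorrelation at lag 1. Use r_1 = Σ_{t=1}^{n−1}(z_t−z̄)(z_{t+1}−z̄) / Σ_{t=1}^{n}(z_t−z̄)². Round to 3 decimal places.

-0.501

Mean z̄ = (6 + 13 + 9 + 11 + 9 + 7 + 16 + 9 + 10 + 12)/10 = 10.2000
Numerator Σ_{t=1}^{9}(z_t−z̄)(z_{t+1}−z̄) = -38.8400
Denominator Σ(z_t−z̄)² = 77.6000
r_1 = -38.8400 / 77.6000 = -0.501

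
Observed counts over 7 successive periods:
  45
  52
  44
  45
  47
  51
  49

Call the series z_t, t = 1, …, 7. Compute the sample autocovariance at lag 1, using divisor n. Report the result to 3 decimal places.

-1.945

Mean z̄ = (45 + 52 + 44 + 45 + 47 + 51 + 49)/7 = 47.5714
Σ_{t=1}^{6}(z_t−z̄)(z_{t+1}−z̄) = -13.6122
γ_1 = -13.6122 / 7 = -1.945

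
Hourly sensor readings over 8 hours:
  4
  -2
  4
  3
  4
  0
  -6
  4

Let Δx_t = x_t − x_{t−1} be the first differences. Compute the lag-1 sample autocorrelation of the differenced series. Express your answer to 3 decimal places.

First differences Δx: -6, 6, -1, 1, -4, -6, 10
Mean of differences = 0.0000
Numerator Σ(Δx_t−Δx̄)(Δx_{t+1}−Δx̄) = -83.0000
Denominator Σ(Δx_t−Δx̄)² = 226.0000
r_1(Δx) = -83.0000 / 226.0000 = -0.367

-0.367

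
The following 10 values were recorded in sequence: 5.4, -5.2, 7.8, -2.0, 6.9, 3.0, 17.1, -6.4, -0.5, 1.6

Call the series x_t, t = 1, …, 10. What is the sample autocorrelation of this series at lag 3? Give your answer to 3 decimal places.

Mean x̄ = (5.4 − 5.2 + 7.8 − 2.0 + 6.9 + 3.0 + 17.1 − 6.4 − 0.5 + 1.6)/10 = 2.7700
Numerator Σ_{t=1}^{7}(x_t−x̄)(x_{t+3}−x̄) = -168.0487
Denominator Σ(x_t−x̄)² = 437.1010
r_3 = -168.0487 / 437.1010 = -0.384

-0.384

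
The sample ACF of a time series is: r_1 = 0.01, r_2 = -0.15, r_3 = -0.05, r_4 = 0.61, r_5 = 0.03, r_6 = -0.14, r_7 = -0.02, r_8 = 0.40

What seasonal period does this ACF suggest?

The largest autocorrelation is r_4 = 0.61, with a weaker echo at lag 8 (0.40); the remaining lags stay at or below 0.03.
The dominant spike at lag 4 indicates a seasonal period of 4.

4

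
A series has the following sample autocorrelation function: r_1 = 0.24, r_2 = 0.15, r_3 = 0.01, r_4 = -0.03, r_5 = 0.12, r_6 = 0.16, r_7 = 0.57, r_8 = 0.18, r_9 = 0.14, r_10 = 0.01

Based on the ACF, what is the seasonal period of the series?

The largest autocorrelation is r_7 = 0.57; the remaining lags stay at or below 0.24. The elevated value at lag 1 (0.24), dropping to 0.15 at lag 2, reflects decaying short-term dependence rather than seasonality.
The dominant spike at lag 7 indicates a seasonal period of 7.

7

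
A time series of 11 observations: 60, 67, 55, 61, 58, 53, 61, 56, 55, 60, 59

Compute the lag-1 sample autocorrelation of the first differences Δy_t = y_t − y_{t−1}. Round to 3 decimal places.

First differences Δy: 7, -12, 6, -3, -5, 8, -5, -1, 5, -1
Mean of differences = -0.1000
Numerator Σ(Δy_t−Δȳ)(Δy_{t+1}−Δȳ) = -244.7100
Denominator Σ(Δy_t−Δȳ)² = 378.9000
r_1(Δy) = -244.7100 / 378.9000 = -0.646

-0.646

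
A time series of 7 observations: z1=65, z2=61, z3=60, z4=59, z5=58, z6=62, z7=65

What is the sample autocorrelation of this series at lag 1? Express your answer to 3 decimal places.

0.240

Mean z̄ = (65 + 61 + 60 + 59 + 58 + 62 + 65)/7 = 61.4286
Deviations from mean: 3.5714, -0.4286, -1.4286, -2.4286, -3.4286, 0.5714, 3.5714
Σ(z_t−z̄)(z_{t+1}−z̄) = (-1.5306) + (0.6122) + (3.4694) + (8.3265) + (-1.9592) + (2.0408) = 10.9592
Denominator Σ(z_t−z̄)² = 45.7143
r_1 = 10.9592 / 45.7143 = 0.240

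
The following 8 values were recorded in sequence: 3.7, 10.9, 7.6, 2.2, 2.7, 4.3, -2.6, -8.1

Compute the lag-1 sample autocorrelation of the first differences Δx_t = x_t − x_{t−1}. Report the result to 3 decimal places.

-0.043

First differences Δx: 7.2, -3.3, -5.4, 0.5, 1.6, -6.9, -5.5
Mean of differences = -1.6857
Numerator Σ(Δx_t−Δx̄)(Δx_{t+1}−Δx̄) = -6.5288
Denominator Σ(Δx_t−Δx̄)² = 152.6686
r_1(Δx) = -6.5288 / 152.6686 = -0.043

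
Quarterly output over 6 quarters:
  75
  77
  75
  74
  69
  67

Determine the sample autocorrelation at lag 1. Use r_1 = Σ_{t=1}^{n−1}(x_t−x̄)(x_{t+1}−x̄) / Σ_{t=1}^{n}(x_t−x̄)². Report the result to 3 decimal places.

0.501

Mean x̄ = (75 + 77 + 75 + 74 + 69 + 67)/6 = 72.8333
Σ(x_t−x̄)(x_{t+1}−x̄) = (9.0278) + (9.0278) + (2.5278) + (-4.4722) + (22.3611) = 38.4722
Denominator Σ(x_t−x̄)² = 76.8333
r_1 = 38.4722 / 76.8333 = 0.501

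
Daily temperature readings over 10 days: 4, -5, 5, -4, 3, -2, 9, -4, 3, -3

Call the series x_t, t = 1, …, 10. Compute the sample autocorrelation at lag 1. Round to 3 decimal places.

Mean x̄ = (4 − 5 + 5 − 4 + 3 − 2 + 9 − 4 + 3 − 3)/10 = 0.6000
Numerator Σ_{t=1}^{9}(x_t−x̄)(x_{t+1}−x̄) = -161.3600
Denominator Σ(x_t−x̄)² = 206.4000
r_1 = -161.3600 / 206.4000 = -0.782

-0.782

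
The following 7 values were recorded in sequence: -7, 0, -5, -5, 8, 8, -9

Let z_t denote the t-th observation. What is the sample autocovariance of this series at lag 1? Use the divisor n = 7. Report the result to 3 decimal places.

-2.353

Mean z̄ = (-7 + 0 − 5 − 5 + 8 + 8 − 9)/7 = -1.4286
Σ_{t=1}^{6}(z_t−z̄)(z_{t+1}−z̄) = -16.4694
γ_1 = -16.4694 / 7 = -2.353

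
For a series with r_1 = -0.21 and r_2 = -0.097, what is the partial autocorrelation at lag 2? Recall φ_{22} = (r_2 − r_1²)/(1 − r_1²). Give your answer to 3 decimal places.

φ_{22} = (r_2 − r_1²) / (1 − r_1²)
r_1² = (-0.21)² = 0.0441
Numerator = -0.097 − 0.0441 = -0.1411; denominator = 1 − 0.0441 = 0.9559
φ_{22} = -0.1411 / 0.9559 = -0.148

-0.148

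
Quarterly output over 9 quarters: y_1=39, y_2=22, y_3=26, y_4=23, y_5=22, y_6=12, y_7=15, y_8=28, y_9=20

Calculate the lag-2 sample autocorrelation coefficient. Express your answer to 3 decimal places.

0.045

Mean ȳ = (39 + 22 + 26 + 23 + 22 + 12 + 15 + 28 + 20)/9 = 23.0000
Σ(y_t−ȳ)(y_{t+2}−ȳ) = (48.0000) + (0.0000) + (-3.0000) + (0.0000) + (8.0000) + (-55.0000) + (24.0000) = 22.0000
Denominator Σ(y_t−ȳ)² = 486.0000
r_2 = 22.0000 / 486.0000 = 0.045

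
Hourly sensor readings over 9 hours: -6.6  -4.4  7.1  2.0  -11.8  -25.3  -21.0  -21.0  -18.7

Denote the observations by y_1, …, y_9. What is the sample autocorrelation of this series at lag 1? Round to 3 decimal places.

0.689

Mean ȳ = (-6.6 − 4.4 + 7.1 + 2.0 − 11.8 − 25.3 − 21.0 − 21.0 − 18.7)/9 = -11.0778
Numerator Σ_{t=1}^{8}(y_t−ȳ)(y_{t+1}−ȳ) = 705.0362
Denominator Σ(y_t−ȳ)² = 1023.8956
r_1 = 705.0362 / 1023.8956 = 0.689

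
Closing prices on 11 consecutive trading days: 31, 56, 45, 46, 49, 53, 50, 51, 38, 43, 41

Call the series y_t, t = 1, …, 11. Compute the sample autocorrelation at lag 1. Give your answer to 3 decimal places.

-0.167

Mean ȳ = (31 + 56 + 45 + 46 + 49 + 53 + 50 + 51 + 38 + 43 + 41)/11 = 45.7273
Numerator Σ_{t=1}^{10}(y_t−ȳ)(y_{t+1}−ȳ) = -87.4380
Denominator Σ(y_t−ȳ)² = 522.1818
r_1 = -87.4380 / 522.1818 = -0.167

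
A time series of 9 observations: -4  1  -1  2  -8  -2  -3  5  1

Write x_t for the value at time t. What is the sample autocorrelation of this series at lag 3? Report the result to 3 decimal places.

-0.629

Mean x̄ = (-4 + 1 − 1 + 2 − 8 − 2 − 3 + 5 + 1)/9 = -1.0000
Σ(x_t−x̄)(x_{t+3}−x̄) = (-9.0000) + (-14.0000) + (0.0000) + (-6.0000) + (-42.0000) + (-2.0000) = -73.0000
Denominator Σ(x_t−x̄)² = 116.0000
r_3 = -73.0000 / 116.0000 = -0.629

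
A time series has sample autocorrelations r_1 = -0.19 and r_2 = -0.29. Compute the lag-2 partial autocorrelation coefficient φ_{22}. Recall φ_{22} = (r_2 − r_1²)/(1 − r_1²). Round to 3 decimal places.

-0.338

φ_{22} = (r_2 − r_1²) / (1 − r_1²)
r_1² = (-0.19)² = 0.0361
Numerator = -0.29 − 0.0361 = -0.3261; denominator = 1 − 0.0361 = 0.9639
φ_{22} = -0.3261 / 0.9639 = -0.338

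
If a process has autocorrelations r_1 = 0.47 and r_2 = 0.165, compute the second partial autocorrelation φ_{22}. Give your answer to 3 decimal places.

φ_{22} = (r_2 − r_1²) / (1 − r_1²)
r_1² = (0.47)² = 0.2209
Numerator = 0.165 − 0.2209 = -0.0559; denominator = 1 − 0.2209 = 0.7791
φ_{22} = -0.0559 / 0.7791 = -0.072

-0.072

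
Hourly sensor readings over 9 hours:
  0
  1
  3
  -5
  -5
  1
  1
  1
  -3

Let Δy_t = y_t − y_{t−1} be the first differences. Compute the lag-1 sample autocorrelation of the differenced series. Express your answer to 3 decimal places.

First differences Δy: 1, 2, -8, 0, 6, 0, 0, -4
Mean of differences = -0.3750
Numerator Σ(Δy_t−Δȳ)(Δy_{t+1}−Δȳ) = -14.1406
Denominator Σ(Δy_t−Δȳ)² = 119.8750
r_1(Δy) = -14.1406 / 119.8750 = -0.118

-0.118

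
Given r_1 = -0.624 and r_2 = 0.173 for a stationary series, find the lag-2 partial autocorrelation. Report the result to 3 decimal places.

φ_{22} = (r_2 − r_1²) / (1 − r_1²)
r_1² = (-0.624)² = 0.389376
Numerator = 0.173 − 0.3894 = -0.2164; denominator = 1 − 0.3894 = 0.6106
φ_{22} = -0.2164 / 0.6106 = -0.354

-0.354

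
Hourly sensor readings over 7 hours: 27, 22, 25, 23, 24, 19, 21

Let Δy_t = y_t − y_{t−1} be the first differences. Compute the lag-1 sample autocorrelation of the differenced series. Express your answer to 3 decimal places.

First differences Δy: -5, 3, -2, 1, -5, 2
Mean of differences = -1.0000
Numerator Σ(Δy_t−Δȳ)(Δy_{t+1}−Δȳ) = -42.0000
Denominator Σ(Δy_t−Δȳ)² = 62.0000
r_1(Δy) = -42.0000 / 62.0000 = -0.677

-0.677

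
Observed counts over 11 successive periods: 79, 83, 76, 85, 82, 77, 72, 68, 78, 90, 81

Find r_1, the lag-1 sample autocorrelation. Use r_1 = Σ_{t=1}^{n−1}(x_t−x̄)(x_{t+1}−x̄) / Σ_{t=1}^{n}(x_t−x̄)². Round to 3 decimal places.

Mean x̄ = (79 + 83 + 76 + 85 + 82 + 77 + 72 + 68 + 78 + 90 + 81)/11 = 79.1818
Numerator Σ_{t=1}^{10}(x_t−x̄)(x_{t+1}−x̄) = 94.9669
Denominator Σ(x_t−x̄)² = 369.6364
r_1 = 94.9669 / 369.6364 = 0.257

0.257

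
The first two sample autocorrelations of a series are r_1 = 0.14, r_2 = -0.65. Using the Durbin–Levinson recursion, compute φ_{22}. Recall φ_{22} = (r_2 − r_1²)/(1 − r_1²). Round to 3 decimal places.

-0.683

φ_{22} = (r_2 − r_1²) / (1 − r_1²)
r_1² = (0.14)² = 0.0196
Numerator = -0.65 − 0.0196 = -0.6696; denominator = 1 − 0.0196 = 0.9804
φ_{22} = -0.6696 / 0.9804 = -0.683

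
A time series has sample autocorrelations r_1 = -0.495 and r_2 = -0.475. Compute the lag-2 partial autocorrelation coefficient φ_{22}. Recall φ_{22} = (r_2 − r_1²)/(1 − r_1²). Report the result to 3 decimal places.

φ_{22} = (r_2 − r_1²) / (1 − r_1²)
r_1² = (-0.495)² = 0.245025
Numerator = -0.475 − 0.2450 = -0.7200; denominator = 1 − 0.2450 = 0.7550
φ_{22} = -0.7200 / 0.7550 = -0.954

-0.954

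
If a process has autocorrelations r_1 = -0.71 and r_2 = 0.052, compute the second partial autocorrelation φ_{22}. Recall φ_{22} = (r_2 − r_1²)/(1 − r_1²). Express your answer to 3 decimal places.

-0.912

φ_{22} = (r_2 − r_1²) / (1 − r_1²)
r_1² = (-0.71)² = 0.5041
Numerator = 0.052 − 0.5041 = -0.4521; denominator = 1 − 0.5041 = 0.4959
φ_{22} = -0.4521 / 0.4959 = -0.912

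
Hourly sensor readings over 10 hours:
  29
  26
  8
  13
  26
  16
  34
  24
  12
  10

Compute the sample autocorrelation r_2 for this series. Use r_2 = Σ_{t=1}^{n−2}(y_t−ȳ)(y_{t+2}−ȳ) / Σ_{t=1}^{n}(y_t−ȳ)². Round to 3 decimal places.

Mean ȳ = (29 + 26 + 8 + 13 + 26 + 16 + 34 + 24 + 12 + 10)/10 = 19.8000
Numerator Σ_{t=1}^{8}(y_t−ȳ)(y_{t+2}−ȳ) = -277.8800
Denominator Σ(y_t−ȳ)² = 737.6000
r_2 = -277.8800 / 737.6000 = -0.377

-0.377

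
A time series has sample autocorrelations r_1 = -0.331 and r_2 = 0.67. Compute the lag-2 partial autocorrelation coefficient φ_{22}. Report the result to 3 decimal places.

0.629

φ_{22} = (r_2 − r_1²) / (1 − r_1²)
r_1² = (-0.331)² = 0.109561
Numerator = 0.67 − 0.1096 = 0.5604; denominator = 1 − 0.1096 = 0.8904
φ_{22} = 0.5604 / 0.8904 = 0.629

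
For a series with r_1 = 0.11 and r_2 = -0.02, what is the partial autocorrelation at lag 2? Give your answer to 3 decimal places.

φ_{22} = (r_2 − r_1²) / (1 − r_1²)
r_1² = (0.11)² = 0.0121
Numerator = -0.02 − 0.0121 = -0.0321; denominator = 1 − 0.0121 = 0.9879
φ_{22} = -0.0321 / 0.9879 = -0.032

-0.032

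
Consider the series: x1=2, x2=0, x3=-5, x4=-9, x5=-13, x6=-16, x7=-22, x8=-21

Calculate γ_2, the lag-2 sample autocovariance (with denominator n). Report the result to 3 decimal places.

18.625

Mean x̄ = (2 + 0 − 5 − 9 − 13 − 16 − 22 − 21)/8 = -10.5000
Deviations: 12.5000, 10.5000, 5.5000, 1.5000, -2.5000, -5.5000, -11.5000, -10.5000
Σ_{t=1}^{6}(x_t−x̄)(x_{t+2}−x̄) = 149.0000
γ_2 = 149.0000 / 8 = 18.625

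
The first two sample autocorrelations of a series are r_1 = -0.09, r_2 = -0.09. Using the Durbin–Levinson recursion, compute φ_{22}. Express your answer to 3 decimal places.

-0.099

φ_{22} = (r_2 − r_1²) / (1 − r_1²)
r_1² = (-0.09)² = 0.0081
Numerator = -0.09 − 0.0081 = -0.0981; denominator = 1 − 0.0081 = 0.9919
φ_{22} = -0.0981 / 0.9919 = -0.099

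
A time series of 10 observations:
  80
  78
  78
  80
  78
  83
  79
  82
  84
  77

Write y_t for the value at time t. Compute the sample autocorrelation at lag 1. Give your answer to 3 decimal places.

Mean ȳ = (80 + 78 + 78 + 80 + 78 + 83 + 79 + 82 + 84 + 77)/10 = 79.9000
Numerator Σ_{t=1}^{9}(y_t−ȳ)(y_{t+1}−ȳ) = -10.8100
Denominator Σ(y_t−ȳ)² = 50.9000
r_1 = -10.8100 / 50.9000 = -0.212

-0.212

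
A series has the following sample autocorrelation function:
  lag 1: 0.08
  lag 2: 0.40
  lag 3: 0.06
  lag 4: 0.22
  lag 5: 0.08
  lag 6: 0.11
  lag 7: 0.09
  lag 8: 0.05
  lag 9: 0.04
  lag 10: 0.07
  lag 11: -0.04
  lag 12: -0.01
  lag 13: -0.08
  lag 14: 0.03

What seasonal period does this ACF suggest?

The largest autocorrelation is r_2 = 0.40, with a weaker echo at lag 4 (0.22); the remaining lags stay at or below 0.11.
The dominant spike at lag 2 indicates a seasonal period of 2.

2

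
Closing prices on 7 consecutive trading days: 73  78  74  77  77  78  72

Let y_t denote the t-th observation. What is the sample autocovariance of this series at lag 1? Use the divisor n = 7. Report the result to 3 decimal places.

Mean ȳ = (73 + 78 + 74 + 77 + 77 + 78 + 72)/7 = 75.5714
Deviations: -2.5714, 2.4286, -1.5714, 1.4286, 1.4286, 2.4286, -3.5714
Σ_{t=1}^{6}(y_t−ȳ)(y_{t+1}−ȳ) = -15.4694
γ_1 = -15.4694 / 7 = -2.210

-2.210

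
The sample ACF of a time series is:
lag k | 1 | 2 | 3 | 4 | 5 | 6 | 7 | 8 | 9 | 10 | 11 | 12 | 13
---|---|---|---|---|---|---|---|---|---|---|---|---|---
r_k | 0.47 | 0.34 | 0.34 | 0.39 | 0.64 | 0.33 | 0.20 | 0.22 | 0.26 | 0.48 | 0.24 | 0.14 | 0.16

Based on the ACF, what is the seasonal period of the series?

5

The largest autocorrelation is r_5 = 0.64, with a weaker echo at lag 10 (0.48); the remaining lags stay at or below 0.47. The elevated value at lag 1 (0.47), dropping to 0.34 at lag 2, reflects decaying short-term dependence rather than seasonality.
The dominant spike at lag 5 indicates a seasonal period of 5.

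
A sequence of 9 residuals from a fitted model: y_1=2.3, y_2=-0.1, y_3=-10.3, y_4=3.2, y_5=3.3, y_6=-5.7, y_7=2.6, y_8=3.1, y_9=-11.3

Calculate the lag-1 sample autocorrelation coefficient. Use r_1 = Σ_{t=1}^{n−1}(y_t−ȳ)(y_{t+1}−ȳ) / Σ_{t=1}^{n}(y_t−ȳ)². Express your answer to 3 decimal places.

-0.309

Mean ȳ = (2.3 − 0.1 − 10.3 + 3.2 + 3.3 − 5.7 + 2.6 + 3.1 − 11.3)/9 = -1.4333
Numerator Σ_{t=1}^{8}(y_t−ȳ)(y_{t+1}−ȳ) = -89.8444
Denominator Σ(y_t−ȳ)² = 290.5800
r_1 = -89.8444 / 290.5800 = -0.309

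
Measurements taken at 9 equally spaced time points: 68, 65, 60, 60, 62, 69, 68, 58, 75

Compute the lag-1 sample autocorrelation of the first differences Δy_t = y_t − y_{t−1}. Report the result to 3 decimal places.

-0.282

First differences Δy: -3, -5, 0, 2, 7, -1, -10, 17
Mean of differences = 0.8750
Numerator Σ(Δy_t−Δȳ)(Δy_{t+1}−Δȳ) = -132.6406
Denominator Σ(Δy_t−Δȳ)² = 470.8750
r_1(Δy) = -132.6406 / 470.8750 = -0.282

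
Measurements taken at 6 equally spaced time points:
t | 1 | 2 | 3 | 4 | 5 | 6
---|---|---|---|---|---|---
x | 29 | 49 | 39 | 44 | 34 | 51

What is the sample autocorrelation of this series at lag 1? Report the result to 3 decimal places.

-0.565

Mean x̄ = (29 + 49 + 39 + 44 + 34 + 51)/6 = 41.0000
Numerator Σ_{t=1}^{5}(x_t−x̄)(x_{t+1}−x̄) = -209.0000
Denominator Σ(x_t−x̄)² = 370.0000
r_1 = -209.0000 / 370.0000 = -0.565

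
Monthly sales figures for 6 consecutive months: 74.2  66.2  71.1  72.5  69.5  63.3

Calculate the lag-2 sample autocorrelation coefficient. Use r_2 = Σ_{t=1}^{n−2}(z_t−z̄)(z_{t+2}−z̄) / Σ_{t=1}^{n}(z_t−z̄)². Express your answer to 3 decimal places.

-0.251

Mean z̄ = (74.2 + 66.2 + 71.1 + 72.5 + 69.5 + 63.3)/6 = 69.4667
Deviations from mean: 4.7333, -3.2667, 1.6333, 3.0333, 0.0333, -6.1667
Σ(z_t−z̄)(z_{t+2}−z̄) = (7.7311) + (-9.9089) + (0.0544) + (-18.7056) = -20.8289
Denominator Σ(z_t−z̄)² = 82.9733
r_2 = -20.8289 / 82.9733 = -0.251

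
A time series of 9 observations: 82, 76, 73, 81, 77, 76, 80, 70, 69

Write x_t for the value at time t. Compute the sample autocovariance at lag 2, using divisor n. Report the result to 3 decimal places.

Mean x̄ = (82 + 76 + 73 + 81 + 77 + 76 + 80 + 70 + 69)/9 = 76.0000
Σ_{t=1}^{7}(x_t−x̄)(x_{t+2}−x̄) = -45.0000
γ_2 = -45.0000 / 9 = -5.000

-5.000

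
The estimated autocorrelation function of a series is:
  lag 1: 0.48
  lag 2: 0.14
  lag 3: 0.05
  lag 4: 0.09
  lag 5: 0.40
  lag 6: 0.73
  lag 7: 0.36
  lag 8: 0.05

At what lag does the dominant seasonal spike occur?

6

The largest autocorrelation is r_6 = 0.73; the remaining lags stay at or below 0.48. The elevated value at lag 1 (0.48), dropping to 0.14 at lag 2, reflects decaying short-term dependence rather than seasonality.
The dominant spike at lag 6 indicates a seasonal period of 6.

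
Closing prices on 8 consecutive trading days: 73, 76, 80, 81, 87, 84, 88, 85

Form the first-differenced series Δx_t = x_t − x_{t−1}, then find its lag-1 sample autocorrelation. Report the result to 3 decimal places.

First differences Δx: 3, 4, 1, 6, -3, 4, -3
Mean of differences = 1.7143
Numerator Σ(Δx_t−Δx̄)(Δx_{t+1}−Δx̄) = -43.5102
Denominator Σ(Δx_t−Δx̄)² = 75.4286
r_1(Δx) = -43.5102 / 75.4286 = -0.577

-0.577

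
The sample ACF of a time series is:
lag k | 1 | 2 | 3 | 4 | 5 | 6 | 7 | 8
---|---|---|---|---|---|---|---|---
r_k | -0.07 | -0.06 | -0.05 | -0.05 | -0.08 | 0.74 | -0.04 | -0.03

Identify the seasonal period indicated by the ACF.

6

The largest autocorrelation is r_6 = 0.74; the remaining lags stay at or below -0.03.
The dominant spike at lag 6 indicates a seasonal period of 6.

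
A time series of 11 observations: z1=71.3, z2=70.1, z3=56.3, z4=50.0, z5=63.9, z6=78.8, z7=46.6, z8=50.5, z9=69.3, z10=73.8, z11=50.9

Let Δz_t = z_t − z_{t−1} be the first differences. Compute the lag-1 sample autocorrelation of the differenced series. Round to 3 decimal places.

First differences Δz: -1.2, -13.8, -6.3, 13.9, 14.9, -32.2, 3.9, 18.8, 4.5, -22.9
Mean of differences = -2.0400
Numerator Σ(Δz_t−Δz̄)(Δz_{t+1}−Δz̄) = -324.0636
Denominator Σ(Δz_t−Δz̄)² = 2555.3240
r_1(Δz) = -324.0636 / 2555.3240 = -0.127

-0.127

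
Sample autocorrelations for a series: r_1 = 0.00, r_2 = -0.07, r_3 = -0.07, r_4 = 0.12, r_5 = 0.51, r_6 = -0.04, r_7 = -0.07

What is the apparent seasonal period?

5

The largest autocorrelation is r_5 = 0.51; the remaining lags stay at or below 0.12.
The dominant spike at lag 5 indicates a seasonal period of 5.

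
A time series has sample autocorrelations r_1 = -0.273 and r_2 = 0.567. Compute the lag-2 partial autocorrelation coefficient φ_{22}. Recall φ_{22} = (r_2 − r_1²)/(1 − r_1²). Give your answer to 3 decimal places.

φ_{22} = (r_2 − r_1²) / (1 − r_1²)
r_1² = (-0.273)² = 0.074529
Numerator = 0.567 − 0.0745 = 0.4925; denominator = 1 − 0.0745 = 0.9255
φ_{22} = 0.4925 / 0.9255 = 0.532

0.532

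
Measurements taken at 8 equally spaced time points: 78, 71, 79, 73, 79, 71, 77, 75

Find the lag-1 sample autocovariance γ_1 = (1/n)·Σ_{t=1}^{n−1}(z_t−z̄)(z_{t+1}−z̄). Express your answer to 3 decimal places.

Mean z̄ = (78 + 71 + 79 + 73 + 79 + 71 + 77 + 75)/8 = 75.3750
Σ_{t=1}^{7}(z_t−z̄)(z_{t+1}−z̄) = -68.1406
γ_1 = -68.1406 / 8 = -8.518

-8.518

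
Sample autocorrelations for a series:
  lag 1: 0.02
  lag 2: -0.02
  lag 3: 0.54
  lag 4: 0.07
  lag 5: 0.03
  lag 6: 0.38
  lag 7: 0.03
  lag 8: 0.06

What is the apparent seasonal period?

3

The largest autocorrelation is r_3 = 0.54, with a weaker echo at lag 6 (0.38); the remaining lags stay at or below 0.07.
The dominant spike at lag 3 indicates a seasonal period of 3.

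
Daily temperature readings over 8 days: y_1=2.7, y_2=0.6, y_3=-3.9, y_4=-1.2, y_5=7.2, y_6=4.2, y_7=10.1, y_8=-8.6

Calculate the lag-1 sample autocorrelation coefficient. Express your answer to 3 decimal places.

-0.175

Mean ȳ = (2.7 + 0.6 − 3.9 − 1.2 + 7.2 + 4.2 + 10.1 − 8.6)/8 = 1.3875
Deviations from mean: 1.3125, -0.7875, -5.2875, -2.5875, 5.8125, 2.8125, 8.7125, -9.9875
Σ(y_t−ȳ)(y_{t+1}−ȳ) = (-1.0336) + (4.1639) + (13.6814) + (-15.0398) + (16.3477) + (24.5039) + (-87.0161) = -44.3927
Denominator Σ(y_t−ȳ)² = 254.3488
r_1 = -44.3927 / 254.3488 = -0.175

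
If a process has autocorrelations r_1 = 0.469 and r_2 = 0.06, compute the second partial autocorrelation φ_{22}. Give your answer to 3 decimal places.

φ_{22} = (r_2 − r_1²) / (1 − r_1²)
r_1² = (0.469)² = 0.219961
Numerator = 0.06 − 0.2200 = -0.1600; denominator = 1 − 0.2200 = 0.7800
φ_{22} = -0.1600 / 0.7800 = -0.205

-0.205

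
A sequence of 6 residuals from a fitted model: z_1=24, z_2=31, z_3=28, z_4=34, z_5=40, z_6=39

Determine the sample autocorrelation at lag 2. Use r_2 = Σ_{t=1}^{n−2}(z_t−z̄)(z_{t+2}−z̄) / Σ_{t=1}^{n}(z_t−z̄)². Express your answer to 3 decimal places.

0.064

Mean z̄ = (24 + 31 + 28 + 34 + 40 + 39)/6 = 32.6667
Deviations from mean: -8.6667, -1.6667, -4.6667, 1.3333, 7.3333, 6.3333
Σ(z_t−z̄)(z_{t+2}−z̄) = (40.4444) + (-2.2222) + (-34.2222) + (8.4444) = 12.4444
Denominator Σ(z_t−z̄)² = 195.3333
r_2 = 12.4444 / 195.3333 = 0.064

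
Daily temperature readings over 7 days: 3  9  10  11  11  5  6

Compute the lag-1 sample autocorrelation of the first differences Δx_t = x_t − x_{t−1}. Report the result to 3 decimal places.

0.037

First differences Δx: 6, 1, 1, 0, -6, 1
Mean of differences = 0.5000
Numerator Σ(Δx_t−Δx̄)(Δx_{t+1}−Δx̄) = 2.7500
Denominator Σ(Δx_t−Δx̄)² = 73.5000
r_1(Δx) = 2.7500 / 73.5000 = 0.037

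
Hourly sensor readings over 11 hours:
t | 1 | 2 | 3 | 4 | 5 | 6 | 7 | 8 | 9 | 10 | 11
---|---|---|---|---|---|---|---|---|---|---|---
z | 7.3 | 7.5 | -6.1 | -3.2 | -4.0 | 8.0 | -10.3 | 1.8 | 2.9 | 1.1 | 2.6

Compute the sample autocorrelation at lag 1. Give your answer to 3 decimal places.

Mean z̄ = (7.3 + 7.5 − 6.1 − 3.2 − 4.0 + 8.0 − 10.3 + 1.8 + 2.9 + 1.1 + 2.6)/11 = 0.6909
Numerator Σ_{t=1}^{10}(z_t−z̄)(z_{t+1}−z̄) = -79.2383
Denominator Σ(z_t−z̄)² = 357.4491
r_1 = -79.2383 / 357.4491 = -0.222

-0.222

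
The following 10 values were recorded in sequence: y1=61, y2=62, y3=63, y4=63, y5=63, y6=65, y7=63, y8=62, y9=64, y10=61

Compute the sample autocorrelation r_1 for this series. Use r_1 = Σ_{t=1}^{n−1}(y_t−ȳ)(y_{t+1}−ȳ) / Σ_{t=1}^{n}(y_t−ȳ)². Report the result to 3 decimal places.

-0.056

Mean ȳ = (61 + 62 + 63 + 63 + 63 + 65 + 63 + 62 + 64 + 61)/10 = 62.7000
Numerator Σ_{t=1}^{9}(y_t−ȳ)(y_{t+1}−ȳ) = -0.7900
Denominator Σ(y_t−ȳ)² = 14.1000
r_1 = -0.7900 / 14.1000 = -0.056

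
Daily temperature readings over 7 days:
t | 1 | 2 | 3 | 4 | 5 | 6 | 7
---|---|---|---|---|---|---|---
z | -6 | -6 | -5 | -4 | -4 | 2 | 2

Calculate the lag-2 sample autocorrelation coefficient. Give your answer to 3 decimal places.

0.014

Mean z̄ = (-6 − 6 − 5 − 4 − 4 + 2 + 2)/7 = -3.0000
Σ(z_t−z̄)(z_{t+2}−z̄) = (6.0000) + (3.0000) + (2.0000) + (-5.0000) + (-5.0000) = 1.0000
Denominator Σ(z_t−z̄)² = 74.0000
r_2 = 1.0000 / 74.0000 = 0.014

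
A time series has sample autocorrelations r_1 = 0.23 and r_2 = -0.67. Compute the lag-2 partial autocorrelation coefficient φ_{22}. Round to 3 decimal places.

φ_{22} = (r_2 − r_1²) / (1 − r_1²)
r_1² = (0.23)² = 0.0529
Numerator = -0.67 − 0.0529 = -0.7229; denominator = 1 − 0.0529 = 0.9471
φ_{22} = -0.7229 / 0.9471 = -0.763

-0.763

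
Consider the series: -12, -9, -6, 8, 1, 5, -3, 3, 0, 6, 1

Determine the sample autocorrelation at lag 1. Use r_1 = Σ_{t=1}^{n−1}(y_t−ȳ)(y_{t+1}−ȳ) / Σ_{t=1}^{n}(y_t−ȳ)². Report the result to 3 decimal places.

0.277

Mean ȳ = (-12 − 9 − 6 + 8 + 1 + 5 − 3 + 3 + 0 + 6 + 1)/11 = -0.5455
Numerator Σ_{t=1}^{10}(y_t−ȳ)(y_{t+1}−ȳ) = 111.4298
Denominator Σ(y_t−ȳ)² = 402.7273
r_1 = 111.4298 / 402.7273 = 0.277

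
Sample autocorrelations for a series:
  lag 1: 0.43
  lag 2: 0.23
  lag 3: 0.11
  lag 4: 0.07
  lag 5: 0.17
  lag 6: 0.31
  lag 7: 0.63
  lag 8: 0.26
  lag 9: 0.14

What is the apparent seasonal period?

7

The largest autocorrelation is r_7 = 0.63; the remaining lags stay at or below 0.43. The elevated value at lag 1 (0.43), dropping to 0.23 at lag 2, reflects decaying short-term dependence rather than seasonality.
The dominant spike at lag 7 indicates a seasonal period of 7.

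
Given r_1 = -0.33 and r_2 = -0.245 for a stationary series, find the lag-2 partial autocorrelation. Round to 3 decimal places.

φ_{22} = (r_2 − r_1²) / (1 − r_1²)
r_1² = (-0.33)² = 0.1089
Numerator = -0.245 − 0.1089 = -0.3539; denominator = 1 − 0.1089 = 0.8911
φ_{22} = -0.3539 / 0.8911 = -0.397

-0.397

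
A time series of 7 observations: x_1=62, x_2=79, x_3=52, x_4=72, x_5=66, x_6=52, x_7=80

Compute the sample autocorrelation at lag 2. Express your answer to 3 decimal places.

Mean x̄ = (62 + 79 + 52 + 72 + 66 + 52 + 80)/7 = 66.1429
Deviations from mean: -4.1429, 12.8571, -14.1429, 5.8571, -0.1429, -14.1429, 13.8571
Σ(x_t−x̄)(x_{t+2}−x̄) = (58.5918) + (75.3061) + (2.0204) + (-82.8367) + (-1.9796) = 51.1020
Denominator Σ(x_t−x̄)² = 808.8571
r_2 = 51.1020 / 808.8571 = 0.063

0.063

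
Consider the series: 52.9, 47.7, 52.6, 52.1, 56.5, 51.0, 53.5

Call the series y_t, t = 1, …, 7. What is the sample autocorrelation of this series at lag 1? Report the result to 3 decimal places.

-0.283

Mean ȳ = (52.9 + 47.7 + 52.6 + 52.1 + 56.5 + 51.0 + 53.5)/7 = 52.3286
Σ(y_t−ȳ)(y_{t+1}−ȳ) = (-2.6449) + (-1.2563) + (-0.0620) + (-0.9535) + (-5.5420) + (-1.5563) = -12.0151
Denominator Σ(y_t−ȳ)² = 42.4143
r_1 = -12.0151 / 42.4143 = -0.283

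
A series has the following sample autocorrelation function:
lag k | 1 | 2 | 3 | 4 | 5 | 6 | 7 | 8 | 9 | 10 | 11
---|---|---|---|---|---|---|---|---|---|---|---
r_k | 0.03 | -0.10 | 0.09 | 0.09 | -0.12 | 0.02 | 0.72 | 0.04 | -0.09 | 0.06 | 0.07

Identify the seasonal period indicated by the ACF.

7

The largest autocorrelation is r_7 = 0.72; the remaining lags stay at or below 0.09.
The dominant spike at lag 7 indicates a seasonal period of 7.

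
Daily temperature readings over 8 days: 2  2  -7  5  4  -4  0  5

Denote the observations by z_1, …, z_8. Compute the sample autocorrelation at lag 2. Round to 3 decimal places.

-0.540

Mean z̄ = (2 + 2 − 7 + 5 + 4 − 4 + 0 + 5)/8 = 0.8750
Numerator Σ_{t=1}^{6}(z_t−z̄)(z_{t+2}−z̄) = -71.7813
Denominator Σ(z_t−z̄)² = 132.8750
r_2 = -71.7813 / 132.8750 = -0.540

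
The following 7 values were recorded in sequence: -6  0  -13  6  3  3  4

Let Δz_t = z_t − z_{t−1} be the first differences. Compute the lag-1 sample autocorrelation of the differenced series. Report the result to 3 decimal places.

First differences Δz: 6, -13, 19, -3, 0, 1
Mean of differences = 1.6667
Numerator Σ(Δz_t−Δz̄)(Δz_{t+1}−Δz̄) = -389.7778
Denominator Σ(Δz_t−Δz̄)² = 559.3333
r_1(Δz) = -389.7778 / 559.3333 = -0.697

-0.697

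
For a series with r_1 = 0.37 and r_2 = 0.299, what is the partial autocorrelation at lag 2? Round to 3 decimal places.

φ_{22} = (r_2 − r_1²) / (1 − r_1²)
r_1² = (0.37)² = 0.1369
Numerator = 0.299 − 0.1369 = 0.1621; denominator = 1 − 0.1369 = 0.8631
φ_{22} = 0.1621 / 0.8631 = 0.188

0.188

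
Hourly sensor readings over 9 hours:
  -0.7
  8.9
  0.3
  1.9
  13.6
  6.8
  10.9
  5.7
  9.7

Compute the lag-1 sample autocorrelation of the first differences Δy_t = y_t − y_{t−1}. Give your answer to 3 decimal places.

-0.564

First differences Δy: 9.6, -8.6, 1.6, 11.7, -6.8, 4.1, -5.2, 4.0
Mean of differences = 1.3000
Numerator Σ(Δy_t−Δȳ)(Δy_{t+1}−Δȳ) = -224.6900
Denominator Σ(Δy_t−Δȳ)² = 398.1400
r_1(Δy) = -224.6900 / 398.1400 = -0.564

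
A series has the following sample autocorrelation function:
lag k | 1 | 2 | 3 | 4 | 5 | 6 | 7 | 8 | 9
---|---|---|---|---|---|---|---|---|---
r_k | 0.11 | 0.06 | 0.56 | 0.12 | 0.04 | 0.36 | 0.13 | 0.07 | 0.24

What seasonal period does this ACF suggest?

The largest autocorrelation is r_3 = 0.56, with weaker echoes at lags 6 (0.36) and 9 (0.24); the remaining lags stay at or below 0.13.
The dominant spike at lag 3 indicates a seasonal period of 3.

3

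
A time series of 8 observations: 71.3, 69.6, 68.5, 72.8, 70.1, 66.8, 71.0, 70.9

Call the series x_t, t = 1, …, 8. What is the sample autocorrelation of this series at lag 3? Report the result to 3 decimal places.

0.456

Mean x̄ = (71.3 + 69.6 + 68.5 + 72.8 + 70.1 + 66.8 + 71.0 + 70.9)/8 = 70.1250
Numerator Σ_{t=1}^{5}(x_t−x̄)(x_{t+3}−x̄) = 10.8806
Denominator Σ(x_t−x̄)² = 23.8750
r_3 = 10.8806 / 23.8750 = 0.456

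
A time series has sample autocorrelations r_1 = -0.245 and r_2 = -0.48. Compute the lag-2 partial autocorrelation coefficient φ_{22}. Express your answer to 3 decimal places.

φ_{22} = (r_2 − r_1²) / (1 − r_1²)
r_1² = (-0.245)² = 0.060025
Numerator = -0.48 − 0.0600 = -0.5400; denominator = 1 − 0.0600 = 0.9400
φ_{22} = -0.5400 / 0.9400 = -0.575

-0.575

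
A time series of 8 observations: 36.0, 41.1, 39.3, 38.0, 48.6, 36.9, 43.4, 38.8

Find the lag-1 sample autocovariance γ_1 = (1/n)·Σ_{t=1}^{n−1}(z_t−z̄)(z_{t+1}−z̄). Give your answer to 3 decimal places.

-8.029

Mean z̄ = (36.0 + 41.1 + 39.3 + 38.0 + 48.6 + 36.9 + 43.4 + 38.8)/8 = 40.2625
Σ_{t=1}^{7}(z_t−z̄)(z_{t+1}−z̄) = -64.2352
γ_1 = -64.2352 / 8 = -8.029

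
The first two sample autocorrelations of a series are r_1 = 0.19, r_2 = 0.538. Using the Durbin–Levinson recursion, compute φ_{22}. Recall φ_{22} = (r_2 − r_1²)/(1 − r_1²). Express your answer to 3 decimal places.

0.521

φ_{22} = (r_2 − r_1²) / (1 − r_1²)
r_1² = (0.19)² = 0.0361
Numerator = 0.538 − 0.0361 = 0.5019; denominator = 1 − 0.0361 = 0.9639
φ_{22} = 0.5019 / 0.9639 = 0.521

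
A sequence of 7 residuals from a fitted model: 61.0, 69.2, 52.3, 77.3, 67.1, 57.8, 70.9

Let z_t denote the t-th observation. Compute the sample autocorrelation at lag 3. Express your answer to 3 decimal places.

0.280

Mean z̄ = (61.0 + 69.2 + 52.3 + 77.3 + 67.1 + 57.8 + 70.9)/7 = 65.0857
Σ(z_t−z̄)(z_{t+3}−z̄) = (-49.9041) + (8.2873) + (93.1531) + (71.0173) = 122.5537
Denominator Σ(z_t−z̄)² = 437.2286
r_3 = 122.5537 / 437.2286 = 0.280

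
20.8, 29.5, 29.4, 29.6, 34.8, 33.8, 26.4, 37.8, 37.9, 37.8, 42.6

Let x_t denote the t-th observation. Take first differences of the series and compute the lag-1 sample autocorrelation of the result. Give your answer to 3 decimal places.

First differences Δx: 8.7, -0.1, 0.2, 5.2, -1.0, -7.4, 11.4, 0.1, -0.1, 4.8
Mean of differences = 2.1800
Numerator Σ(Δx_t−Δx̄)(Δx_{t+1}−Δx̄) = -104.2064
Denominator Σ(Δx_t−Δx̄)² = 264.0360
r_1(Δx) = -104.2064 / 264.0360 = -0.395

-0.395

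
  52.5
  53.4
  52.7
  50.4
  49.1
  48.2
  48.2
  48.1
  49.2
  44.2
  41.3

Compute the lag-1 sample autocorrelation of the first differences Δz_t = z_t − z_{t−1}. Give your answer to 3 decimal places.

First differences Δz: 0.9, -0.7, -2.3, -1.3, -0.9, 0.0, -0.1, 1.1, -5.0, -2.9
Mean of differences = -1.1200
Numerator Σ(Δz_t−Δz̄)(Δz_{t+1}−Δz̄) = 2.4716
Denominator Σ(Δz_t−Δz̄)² = 31.1760
r_1(Δz) = 2.4716 / 31.1760 = 0.079

0.079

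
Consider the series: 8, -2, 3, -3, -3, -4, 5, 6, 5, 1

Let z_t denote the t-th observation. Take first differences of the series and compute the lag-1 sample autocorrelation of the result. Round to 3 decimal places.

-0.282

First differences Δz: -10, 5, -6, 0, -1, 9, 1, -1, -4
Mean of differences = -0.7778
Numerator Σ(Δz_t−Δz̄)(Δz_{t+1}−Δz̄) = -72.1605
Denominator Σ(Δz_t−Δz̄)² = 255.5556
r_1(Δz) = -72.1605 / 255.5556 = -0.282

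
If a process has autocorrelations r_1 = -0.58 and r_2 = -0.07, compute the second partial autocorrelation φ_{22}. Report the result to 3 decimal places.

-0.612

φ_{22} = (r_2 − r_1²) / (1 − r_1²)
r_1² = (-0.58)² = 0.3364
Numerator = -0.07 − 0.3364 = -0.4064; denominator = 1 − 0.3364 = 0.6636
φ_{22} = -0.4064 / 0.6636 = -0.612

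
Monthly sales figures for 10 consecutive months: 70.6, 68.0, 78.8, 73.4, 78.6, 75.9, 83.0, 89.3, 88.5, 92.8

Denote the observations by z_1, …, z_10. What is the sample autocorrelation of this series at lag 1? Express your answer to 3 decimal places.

Mean z̄ = (70.6 + 68.0 + 78.8 + 73.4 + 78.6 + 75.9 + 83.0 + 89.3 + 88.5 + 92.8)/10 = 79.8900
Numerator Σ_{t=1}^{9}(z_t−z̄)(z_{t+1}−z̄) = 353.0429
Denominator Σ(z_t−z̄)² = 627.5890
r_1 = 353.0429 / 627.5890 = 0.563

0.563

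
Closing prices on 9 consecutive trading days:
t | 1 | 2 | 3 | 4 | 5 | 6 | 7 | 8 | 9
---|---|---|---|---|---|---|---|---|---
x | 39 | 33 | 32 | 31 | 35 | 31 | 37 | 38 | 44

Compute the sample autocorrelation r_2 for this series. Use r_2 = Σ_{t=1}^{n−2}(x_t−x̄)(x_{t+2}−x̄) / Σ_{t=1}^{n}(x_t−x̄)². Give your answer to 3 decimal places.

Mean x̄ = (39 + 33 + 32 + 31 + 35 + 31 + 37 + 38 + 44)/9 = 35.5556
Numerator Σ_{t=1}^{7}(x_t−x̄)(x_{t+2}−x̄) = 22.3827
Denominator Σ(x_t−x̄)² = 152.2222
r_2 = 22.3827 / 152.2222 = 0.147

0.147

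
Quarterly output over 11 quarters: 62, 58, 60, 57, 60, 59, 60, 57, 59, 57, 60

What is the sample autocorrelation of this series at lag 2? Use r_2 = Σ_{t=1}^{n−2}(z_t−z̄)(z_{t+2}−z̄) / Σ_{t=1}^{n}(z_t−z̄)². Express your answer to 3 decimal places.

Mean z̄ = (62 + 58 + 60 + 57 + 60 + 59 + 60 + 57 + 59 + 57 + 60)/11 = 59.0000
Numerator Σ_{t=1}^{9}(z_t−z̄)(z_{t+2}−z̄) = 11.0000
Denominator Σ(z_t−z̄)² = 26.0000
r_2 = 11.0000 / 26.0000 = 0.423

0.423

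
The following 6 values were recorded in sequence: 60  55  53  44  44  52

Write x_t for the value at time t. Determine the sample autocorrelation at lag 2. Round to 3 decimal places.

Mean x̄ = (60 + 55 + 53 + 44 + 44 + 52)/6 = 51.3333
Deviations from mean: 8.6667, 3.6667, 1.6667, -7.3333, -7.3333, 0.6667
Numerator Σ_{t=1}^{4}(x_t−x̄)(x_{t+2}−x̄) = -29.5556
Denominator Σ(x_t−x̄)² = 199.3333
r_2 = -29.5556 / 199.3333 = -0.148

-0.148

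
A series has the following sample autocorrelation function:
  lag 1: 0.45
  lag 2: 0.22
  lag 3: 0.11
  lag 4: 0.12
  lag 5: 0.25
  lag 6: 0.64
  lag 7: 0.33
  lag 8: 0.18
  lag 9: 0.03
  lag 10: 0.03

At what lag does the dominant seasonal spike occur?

6

The largest autocorrelation is r_6 = 0.64; the remaining lags stay at or below 0.45. The elevated value at lag 1 (0.45), dropping to 0.22 at lag 2, reflects decaying short-term dependence rather than seasonality.
The dominant spike at lag 6 indicates a seasonal period of 6.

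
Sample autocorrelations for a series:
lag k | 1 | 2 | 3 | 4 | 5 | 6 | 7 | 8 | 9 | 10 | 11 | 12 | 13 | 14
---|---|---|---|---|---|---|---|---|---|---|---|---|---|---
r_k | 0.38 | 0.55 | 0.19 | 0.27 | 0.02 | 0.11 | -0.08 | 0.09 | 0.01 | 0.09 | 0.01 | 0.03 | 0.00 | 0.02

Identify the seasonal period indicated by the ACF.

The largest autocorrelation is r_2 = 0.55; the remaining lags stay at or below 0.38.
The dominant spike at lag 2 indicates a seasonal period of 2.

2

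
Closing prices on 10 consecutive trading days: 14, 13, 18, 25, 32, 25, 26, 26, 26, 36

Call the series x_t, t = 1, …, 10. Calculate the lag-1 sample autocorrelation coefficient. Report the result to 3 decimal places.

Mean x̄ = (14 + 13 + 18 + 25 + 32 + 25 + 26 + 26 + 26 + 36)/10 = 24.1000
Numerator Σ_{t=1}^{9}(x_t−x̄)(x_{t+1}−x̄) = 220.0900
Denominator Σ(x_t−x̄)² = 478.9000
r_1 = 220.0900 / 478.9000 = 0.460

0.460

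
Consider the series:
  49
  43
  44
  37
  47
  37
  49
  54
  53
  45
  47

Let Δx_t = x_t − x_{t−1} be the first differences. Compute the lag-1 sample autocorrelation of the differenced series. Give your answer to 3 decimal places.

-0.488

First differences Δx: -6, 1, -7, 10, -10, 12, 5, -1, -8, 2
Mean of differences = -0.2000
Numerator Σ(Δx_t−Δx̄)(Δx_{t+1}−Δx̄) = -255.6400
Denominator Σ(Δx_t−Δx̄)² = 523.6000
r_1(Δx) = -255.6400 / 523.6000 = -0.488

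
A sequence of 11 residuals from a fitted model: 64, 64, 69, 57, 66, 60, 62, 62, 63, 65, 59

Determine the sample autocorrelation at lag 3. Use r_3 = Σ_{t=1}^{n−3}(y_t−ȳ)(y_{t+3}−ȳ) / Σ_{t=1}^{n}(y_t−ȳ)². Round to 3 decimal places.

Mean ȳ = (64 + 64 + 69 + 57 + 66 + 60 + 62 + 62 + 63 + 65 + 59)/11 = 62.8182
Numerator Σ_{t=1}^{8}(y_t−ȳ)(y_{t+3}−ȳ) = -17.5537
Denominator Σ(y_t−ȳ)² = 113.6364
r_3 = -17.5537 / 113.6364 = -0.154

-0.154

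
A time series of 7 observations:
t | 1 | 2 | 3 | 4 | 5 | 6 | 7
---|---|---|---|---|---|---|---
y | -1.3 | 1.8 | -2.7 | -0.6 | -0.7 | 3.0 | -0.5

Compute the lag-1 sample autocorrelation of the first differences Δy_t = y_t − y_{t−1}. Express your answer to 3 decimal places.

-0.617

First differences Δy: 3.1, -4.5, 2.1, -0.1, 3.7, -3.5
Mean of differences = 0.1333
Numerator Σ(Δy_t−Δȳ)(Δy_{t+1}−Δȳ) = -37.1078
Denominator Σ(Δy_t−Δȳ)² = 60.1133
r_1(Δy) = -37.1078 / 60.1133 = -0.617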